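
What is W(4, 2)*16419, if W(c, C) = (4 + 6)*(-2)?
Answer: -328380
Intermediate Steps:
W(c, C) = -20 (W(c, C) = 10*(-2) = -20)
W(4, 2)*16419 = -20*16419 = -328380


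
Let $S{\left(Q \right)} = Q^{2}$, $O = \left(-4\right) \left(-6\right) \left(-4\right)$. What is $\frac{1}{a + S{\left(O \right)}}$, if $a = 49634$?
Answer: $\frac{1}{58850} \approx 1.6992 \cdot 10^{-5}$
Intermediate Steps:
$O = -96$ ($O = 24 \left(-4\right) = -96$)
$\frac{1}{a + S{\left(O \right)}} = \frac{1}{49634 + \left(-96\right)^{2}} = \frac{1}{49634 + 9216} = \frac{1}{58850}$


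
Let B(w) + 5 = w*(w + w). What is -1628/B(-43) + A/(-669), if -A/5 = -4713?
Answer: -29371559/823539 ≈ -35.665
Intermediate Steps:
A = 23565 (A = -5*(-4713) = 23565)
B(w) = -5 + 2*w² (B(w) = -5 + w*(w + w) = -5 + w*(2*w) = -5 + 2*w²)
-1628/B(-43) + A/(-669) = -1628/(-5 + 2*(-43)²) + 23565/(-669) = -1628/(-5 + 2*1849) + 23565*(-1/669) = -1628/(-5 + 3698) - 7855/223 = -1628/3693 - 7855/223 = -29371559/823539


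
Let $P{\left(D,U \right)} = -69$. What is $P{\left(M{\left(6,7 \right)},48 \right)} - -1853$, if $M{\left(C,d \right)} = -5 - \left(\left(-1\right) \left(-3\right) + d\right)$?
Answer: $1784$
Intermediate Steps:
$M{\left(C,d \right)} = -8 - d$ ($M{\left(C,d \right)} = -5 - \left(3 + d\right) = -8 - d$)
$P{\left(M{\left(6,7 \right)},48 \right)} - -1853 = -69 - -1853 = -69 + 1853 = 1784$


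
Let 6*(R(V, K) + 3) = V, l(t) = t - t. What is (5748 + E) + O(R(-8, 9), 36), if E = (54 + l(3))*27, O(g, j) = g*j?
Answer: 7050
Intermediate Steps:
l(t) = 0
R(V, K) = -3 + V/6
E = 1458 (E = (54 + 0)*27 = 54*27 = 1458)
(5748 + E) + O(R(-8, 9), 36) = (5748 + 1458) + (-3 + (1/6)*(-8))*36 = 7206 + (-3 - 4/3)*36 = 7206 - 13/3*36 = 7206 - 156 = 7050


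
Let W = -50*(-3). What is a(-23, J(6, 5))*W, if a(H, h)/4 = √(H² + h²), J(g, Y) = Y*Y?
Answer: 600*√1154 ≈ 20382.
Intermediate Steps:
W = 150
J(g, Y) = Y²
a(H, h) = 4*√(H² + h²)
a(-23, J(6, 5))*W = (4*√((-23)² + (5²)²))*150 = (4*√(529 + 25²))*150 = (4*√(529 + 625))*150 = (4*√1154)*150 = 600*√1154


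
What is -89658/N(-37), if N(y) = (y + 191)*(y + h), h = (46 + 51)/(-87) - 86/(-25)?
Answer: 97503075/5807186 ≈ 16.790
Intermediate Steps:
h = 5057/2175 (h = 97*(-1/87) - 86*(-1/25) = -97/87 + 86/25 = 5057/2175 ≈ 2.3251)
N(y) = (191 + y)*(5057/2175 + y) (N(y) = (y + 191)*(y + 5057/2175) = (191 + y)*(5057/2175 + y))
-89658/N(-37) = -89658/(965887/2175 + (-37)² + (420482/2175)*(-37)) = -89658/(965887/2175 + 1369 - 15557834/2175) = -89658/(-11614372/2175) = -89658*(-2175/11614372) = 97503075/5807186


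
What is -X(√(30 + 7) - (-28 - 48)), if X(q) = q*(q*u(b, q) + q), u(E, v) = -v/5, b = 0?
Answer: 418347/5 + 3321*√37 ≈ 1.0387e+5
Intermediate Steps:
u(E, v) = -v/5
X(q) = q*(q - q²/5) (X(q) = q*(q*(-q/5) + q) = q*(-q²/5 + q) = q*(q - q²/5))
-X(√(30 + 7) - (-28 - 48)) = -(√(30 + 7) - (-28 - 48))²*(5 - (√(30 + 7) - (-28 - 48)))/5 = -(√37 - 1*(-76))²*(5 - (√37 - 1*(-76)))/5 = -(√37 + 76)²*(5 - (√37 + 76))/5 = -(76 + √37)²*(5 - (76 + √37))/5 = -(76 + √37)²*(5 + (-76 - √37))/5 = -(76 + √37)²*(-71 - √37)/5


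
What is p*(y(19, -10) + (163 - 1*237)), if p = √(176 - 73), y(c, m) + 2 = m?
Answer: -86*√103 ≈ -872.80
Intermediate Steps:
y(c, m) = -2 + m
p = √103 ≈ 10.149
p*(y(19, -10) + (163 - 1*237)) = √103*((-2 - 10) + (163 - 1*237)) = √103*(-12 + (163 - 237)) = √103*(-12 - 74) = √103*(-86) = -86*√103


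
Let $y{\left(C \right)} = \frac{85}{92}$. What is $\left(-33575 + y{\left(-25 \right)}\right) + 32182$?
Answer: $- \frac{128071}{92} \approx -1392.1$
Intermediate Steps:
$y{\left(C \right)} = \frac{85}{92}$ ($y{\left(C \right)} = 85 \cdot \frac{1}{92} = \frac{85}{92}$)
$\left(-33575 + y{\left(-25 \right)}\right) + 32182 = \left(-33575 + \frac{85}{92}\right) + 32182 = - \frac{3088815}{92} + 32182 = - \frac{128071}{92}$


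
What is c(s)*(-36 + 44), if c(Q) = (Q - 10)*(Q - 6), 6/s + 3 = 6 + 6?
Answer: 3584/9 ≈ 398.22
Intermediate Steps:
s = ⅔ (s = 6/(-3 + (6 + 6)) = 6/(-3 + 12) = 6/9 = 6*(⅑) = ⅔ ≈ 0.66667)
c(Q) = (-10 + Q)*(-6 + Q)
c(s)*(-36 + 44) = (60 + (⅔)² - 16*⅔)*(-36 + 44) = (60 + 4/9 - 32/3)*8 = (448/9)*8 = 3584/9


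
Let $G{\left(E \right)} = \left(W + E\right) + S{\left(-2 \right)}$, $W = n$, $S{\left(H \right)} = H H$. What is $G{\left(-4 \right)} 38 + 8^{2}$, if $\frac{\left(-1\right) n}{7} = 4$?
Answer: $-1000$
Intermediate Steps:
$S{\left(H \right)} = H^{2}$
$n = -28$ ($n = \left(-7\right) 4 = -28$)
$W = -28$
$G{\left(E \right)} = -24 + E$ ($G{\left(E \right)} = \left(-28 + E\right) + \left(-2\right)^{2} = \left(-28 + E\right) + 4 = -24 + E$)
$G{\left(-4 \right)} 38 + 8^{2} = \left(-24 - 4\right) 38 + 8^{2} = \left(-28\right) 38 + 64 = -1064 + 64 = -1000$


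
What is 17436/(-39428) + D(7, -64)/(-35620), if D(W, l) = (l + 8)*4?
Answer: -38264903/87776585 ≈ -0.43594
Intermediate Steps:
D(W, l) = 32 + 4*l (D(W, l) = (8 + l)*4 = 32 + 4*l)
17436/(-39428) + D(7, -64)/(-35620) = 17436/(-39428) + (32 + 4*(-64))/(-35620) = 17436*(-1/39428) + (32 - 256)*(-1/35620) = -4359/9857 - 224*(-1/35620) = -4359/9857 + 56/8905 = -38264903/87776585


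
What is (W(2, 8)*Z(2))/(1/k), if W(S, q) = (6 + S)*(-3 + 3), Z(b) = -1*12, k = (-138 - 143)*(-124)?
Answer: 0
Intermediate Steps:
k = 34844 (k = -281*(-124) = 34844)
Z(b) = -12
W(S, q) = 0 (W(S, q) = (6 + S)*0 = 0)
(W(2, 8)*Z(2))/(1/k) = (0*(-12))/(1/34844) = 0/(1/34844) = 0*34844 = 0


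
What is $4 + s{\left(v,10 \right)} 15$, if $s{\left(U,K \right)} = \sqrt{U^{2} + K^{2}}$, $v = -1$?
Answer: $4 + 15 \sqrt{101} \approx 154.75$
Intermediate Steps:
$s{\left(U,K \right)} = \sqrt{K^{2} + U^{2}}$
$4 + s{\left(v,10 \right)} 15 = 4 + \sqrt{10^{2} + \left(-1\right)^{2}} \cdot 15 = 4 + \sqrt{100 + 1} \cdot 15 = 4 + \sqrt{101} \cdot 15 = 4 + 15 \sqrt{101}$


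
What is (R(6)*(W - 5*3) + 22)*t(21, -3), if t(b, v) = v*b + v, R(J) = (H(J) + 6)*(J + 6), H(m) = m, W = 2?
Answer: 122100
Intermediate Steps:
R(J) = (6 + J)² (R(J) = (J + 6)*(J + 6) = (6 + J)*(6 + J) = (6 + J)²)
t(b, v) = v + b*v (t(b, v) = b*v + v = v + b*v)
(R(6)*(W - 5*3) + 22)*t(21, -3) = ((36 + 6² + 12*6)*(2 - 5*3) + 22)*(-3*(1 + 21)) = ((36 + 36 + 72)*(2 - 15) + 22)*(-3*22) = (144*(-13) + 22)*(-66) = (-1872 + 22)*(-66) = -1850*(-66) = 122100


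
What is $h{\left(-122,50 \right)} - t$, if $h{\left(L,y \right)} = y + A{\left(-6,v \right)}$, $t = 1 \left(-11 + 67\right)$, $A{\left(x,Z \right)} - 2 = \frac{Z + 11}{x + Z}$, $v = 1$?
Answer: $- \frac{32}{5} \approx -6.4$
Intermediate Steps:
$A{\left(x,Z \right)} = 2 + \frac{11 + Z}{Z + x}$ ($A{\left(x,Z \right)} = 2 + \frac{Z + 11}{x + Z} = 2 + \frac{11 + Z}{Z + x}$)
$t = 56$ ($t = 1 \cdot 56 = 56$)
$h{\left(L,y \right)} = - \frac{2}{5} + y$ ($h{\left(L,y \right)} = y + \frac{11 + 2 \left(-6\right) + 3 \cdot 1}{1 - 6} = y + \frac{11 - 12 + 3}{-5} = y - \frac{2}{5} = - \frac{2}{5} + y$)
$h{\left(-122,50 \right)} - t = \left(- \frac{2}{5} + 50\right) - 56 = \frac{248}{5} - 56 = - \frac{32}{5}$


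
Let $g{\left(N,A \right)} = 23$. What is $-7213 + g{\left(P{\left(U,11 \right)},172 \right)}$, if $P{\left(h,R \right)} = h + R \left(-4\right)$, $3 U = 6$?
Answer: $-7190$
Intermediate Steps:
$U = 2$ ($U = \frac{1}{3} \cdot 6 = 2$)
$P{\left(h,R \right)} = h - 4 R$
$-7213 + g{\left(P{\left(U,11 \right)},172 \right)} = -7213 + 23 = -7190$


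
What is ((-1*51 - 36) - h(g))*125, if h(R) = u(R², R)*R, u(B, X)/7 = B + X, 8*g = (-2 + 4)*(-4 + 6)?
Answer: -89625/8 ≈ -11203.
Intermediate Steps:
g = ½ (g = ((-2 + 4)*(-4 + 6))/8 = (2*2)/8 = (⅛)*4 = ½ ≈ 0.50000)
u(B, X) = 7*B + 7*X (u(B, X) = 7*(B + X) = 7*B + 7*X)
h(R) = R*(7*R + 7*R²) (h(R) = (7*R² + 7*R)*R = (7*R + 7*R²)*R = R*(7*R + 7*R²))
((-1*51 - 36) - h(g))*125 = ((-1*51 - 36) - 7*(½)²*(1 + ½))*125 = ((-51 - 36) - 7*3/(4*2))*125 = (-87 - 1*21/8)*125 = (-87 - 21/8)*125 = -717/8*125 = -89625/8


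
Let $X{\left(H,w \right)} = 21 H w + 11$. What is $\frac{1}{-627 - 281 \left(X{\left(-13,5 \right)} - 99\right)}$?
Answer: $\frac{1}{407666} \approx 2.453 \cdot 10^{-6}$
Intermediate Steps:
$X{\left(H,w \right)} = 11 + 21 H w$ ($X{\left(H,w \right)} = 21 H w + 11 = 11 + 21 H w$)
$\frac{1}{-627 - 281 \left(X{\left(-13,5 \right)} - 99\right)} = \frac{1}{-627 - 281 \left(\left(11 + 21 \left(-13\right) 5\right) - 99\right)} = \frac{1}{-627 - 281 \left(\left(11 - 1365\right) - 99\right)} = \frac{1}{-627 - 281 \left(-1354 - 99\right)} = \frac{1}{-627 - -408293} = \frac{1}{-627 + 408293} = \frac{1}{407666}$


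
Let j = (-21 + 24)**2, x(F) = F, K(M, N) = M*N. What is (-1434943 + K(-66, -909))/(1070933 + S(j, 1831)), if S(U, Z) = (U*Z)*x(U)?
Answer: -1374949/1219244 ≈ -1.1277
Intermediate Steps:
j = 9 (j = 3**2 = 9)
S(U, Z) = Z*U**2 (S(U, Z) = (U*Z)*U = Z*U**2)
(-1434943 + K(-66, -909))/(1070933 + S(j, 1831)) = (-1434943 - 66*(-909))/(1070933 + 1831*9**2) = (-1434943 + 59994)/(1070933 + 1831*81) = -1374949/(1070933 + 148311) = -1374949/1219244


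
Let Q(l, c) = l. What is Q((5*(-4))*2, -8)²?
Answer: 1600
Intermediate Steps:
Q((5*(-4))*2, -8)² = ((5*(-4))*2)² = (-20*2)² = (-40)² = 1600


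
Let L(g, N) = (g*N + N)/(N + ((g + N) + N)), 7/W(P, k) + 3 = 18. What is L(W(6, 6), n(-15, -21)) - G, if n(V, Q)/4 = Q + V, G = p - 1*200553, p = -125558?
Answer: 2110919671/6473 ≈ 3.2611e+5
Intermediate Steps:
W(P, k) = 7/15 (W(P, k) = 7/(-3 + 18) = 7/15)
G = -326111 (G = -125558 - 1*200553 = -125558 - 200553 = -326111)
n(V, Q) = 4*Q + 4*V (n(V, Q) = 4*(Q + V) = 4*Q + 4*V)
L(g, N) = (N + N*g)/(g + 3*N) (L(g, N) = (N*g + N)/(N + ((N + g) + N)) = (N + N*g)/(N + (g + 2*N)) = (N + N*g)/(g + 3*N))
L(W(6, 6), n(-15, -21)) - G = (4*(-21) + 4*(-15))*(1 + 7/15)/(7/15 + 3*(4*(-21) + 4*(-15))) - 1*(-326111) = (-84 - 60)*(22/15)/(7/15 + 3*(-84 - 60)) + 326111 = -144*22/15/(7/15 + 3*(-144)) + 326111 = -144*22/15/(7/15 - 432) + 326111 = -144*22/15/(-6473/15) + 326111 = -144*(-15/6473)*22/15 + 326111 = 3168/6473 + 326111 = 2110919671/6473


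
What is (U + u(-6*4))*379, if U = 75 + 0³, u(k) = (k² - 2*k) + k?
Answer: 255825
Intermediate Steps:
u(k) = k² - k
U = 75 (U = 75 + 0 = 75)
(U + u(-6*4))*379 = (75 + (-6*4)*(-1 - 6*4))*379 = (75 - 24*(-1 - 24))*379 = (75 - 24*(-25))*379 = (75 + 600)*379 = 675*379 = 255825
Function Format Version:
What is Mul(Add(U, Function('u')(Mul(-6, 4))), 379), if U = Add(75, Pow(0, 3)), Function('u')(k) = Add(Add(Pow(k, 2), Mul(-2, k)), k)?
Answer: 255825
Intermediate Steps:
Function('u')(k) = Add(Pow(k, 2), Mul(-1, k))
U = 75 (U = Add(75, 0) = 75)
Mul(Add(U, Function('u')(Mul(-6, 4))), 379) = Mul(Add(75, Mul(Mul(-6, 4), Add(-1, Mul(-6, 4)))), 379) = Mul(Add(75, Mul(-24, Add(-1, -24))), 379) = Mul(Add(75, Mul(-24, -25)), 379) = Mul(Add(75, 600), 379) = Mul(675, 379) = 255825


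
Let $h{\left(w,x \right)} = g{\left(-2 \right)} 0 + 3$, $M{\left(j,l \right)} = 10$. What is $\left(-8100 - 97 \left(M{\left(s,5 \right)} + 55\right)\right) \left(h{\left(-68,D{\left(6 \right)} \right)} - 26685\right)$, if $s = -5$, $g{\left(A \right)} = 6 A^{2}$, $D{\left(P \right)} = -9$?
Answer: $384354210$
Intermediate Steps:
$h{\left(w,x \right)} = 3$ ($h{\left(w,x \right)} = 6 \left(-2\right)^{2} \cdot 0 + 3 = 6 \cdot 4 \cdot 0 + 3 = 24 \cdot 0 + 3 = 0 + 3 = 3$)
$\left(-8100 - 97 \left(M{\left(s,5 \right)} + 55\right)\right) \left(h{\left(-68,D{\left(6 \right)} \right)} - 26685\right) = \left(-8100 - 97 \left(10 + 55\right)\right) \left(3 - 26685\right) = \left(-8100 - 6305\right) \left(-26682\right) = \left(-14405\right) \left(-26682\right) = 384354210$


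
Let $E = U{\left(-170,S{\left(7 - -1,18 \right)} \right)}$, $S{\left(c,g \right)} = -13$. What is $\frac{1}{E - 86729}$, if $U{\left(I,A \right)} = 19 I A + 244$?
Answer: $- \frac{1}{44495} \approx -2.2474 \cdot 10^{-5}$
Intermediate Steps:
$U{\left(I,A \right)} = 244 + 19 A I$ ($U{\left(I,A \right)} = 19 A I + 244 = 244 + 19 A I$)
$E = 42234$ ($E = 244 + 19 \left(-13\right) \left(-170\right) = 244 + 41990 = 42234$)
$\frac{1}{E - 86729} = \frac{1}{42234 - 86729} = \frac{1}{-44495} = - \frac{1}{44495}$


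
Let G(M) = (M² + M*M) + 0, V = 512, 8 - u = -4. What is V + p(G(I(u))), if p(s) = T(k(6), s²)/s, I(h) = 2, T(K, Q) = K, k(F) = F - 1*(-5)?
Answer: 4107/8 ≈ 513.38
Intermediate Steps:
k(F) = 5 + F (k(F) = F + 5 = 5 + F)
u = 12 (u = 8 - 1*(-4) = 8 + 4 = 12)
G(M) = 2*M² (G(M) = (M² + M²) + 0 = 2*M² + 0 = 2*M²)
p(s) = 11/s (p(s) = (5 + 6)/s = 11/s)
V + p(G(I(u))) = 512 + 11/((2*2²)) = 512 + 11/((2*4)) = 512 + 11/8 = 4107/8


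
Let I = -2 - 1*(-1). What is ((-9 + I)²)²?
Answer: 10000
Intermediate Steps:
I = -1 (I = -2 + 1 = -1)
((-9 + I)²)² = ((-9 - 1)²)² = ((-10)²)² = 100² = 10000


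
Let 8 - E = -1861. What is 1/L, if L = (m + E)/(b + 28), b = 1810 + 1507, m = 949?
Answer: 3345/2818 ≈ 1.1870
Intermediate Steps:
E = 1869 (E = 8 - 1*(-1861) = 8 + 1861 = 1869)
b = 3317
L = 2818/3345 (L = (949 + 1869)/(3317 + 28) = 2818/3345 ≈ 0.84245)
1/L = 1/(2818/3345) = 3345/2818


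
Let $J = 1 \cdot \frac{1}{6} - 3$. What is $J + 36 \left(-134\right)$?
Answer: $- \frac{28961}{6} \approx -4826.8$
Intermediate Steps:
$J = - \frac{17}{6}$ ($J = 1 \cdot \frac{1}{6} - 3 = \frac{1}{6} - 3 = - \frac{17}{6} \approx -2.8333$)
$J + 36 \left(-134\right) = - \frac{17}{6} + 36 \left(-134\right) = - \frac{17}{6} - 4824 = - \frac{28961}{6}$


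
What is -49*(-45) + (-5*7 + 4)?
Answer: 2174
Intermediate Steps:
-49*(-45) + (-5*7 + 4) = 2205 + (-35 + 4) = 2205 - 31 = 2174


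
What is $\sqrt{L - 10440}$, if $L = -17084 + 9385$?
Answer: $i \sqrt{18139} \approx 134.68 i$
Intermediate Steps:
$L = -7699$
$\sqrt{L - 10440} = \sqrt{-7699 - 10440} = \sqrt{-18139} = i \sqrt{18139}$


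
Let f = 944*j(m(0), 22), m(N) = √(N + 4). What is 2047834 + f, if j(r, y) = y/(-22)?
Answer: 2046890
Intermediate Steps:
m(N) = √(4 + N)
j(r, y) = -y/22 (j(r, y) = y*(-1/22) = -y/22)
f = -944 (f = 944*(-1/22*22) = 944*(-1) = -944)
2047834 + f = 2047834 - 944 = 2046890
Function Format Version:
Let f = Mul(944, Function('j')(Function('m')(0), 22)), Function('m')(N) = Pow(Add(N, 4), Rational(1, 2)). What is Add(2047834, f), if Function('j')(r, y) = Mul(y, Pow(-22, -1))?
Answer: 2046890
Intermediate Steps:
Function('m')(N) = Pow(Add(4, N), Rational(1, 2))
Function('j')(r, y) = Mul(Rational(-1, 22), y) (Function('j')(r, y) = Mul(y, Rational(-1, 22)) = Mul(Rational(-1, 22), y))
f = -944 (f = Mul(944, Mul(Rational(-1, 22), 22)) = Mul(944, -1) = -944)
Add(2047834, f) = Add(2047834, -944) = 2046890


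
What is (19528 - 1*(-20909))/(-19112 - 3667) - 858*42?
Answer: -91211609/2531 ≈ -36038.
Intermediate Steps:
(19528 - 1*(-20909))/(-19112 - 3667) - 858*42 = (19528 + 20909)/(-22779) - 36036 = 40437*(-1/22779) - 36036 = -4493/2531 - 36036 = -91211609/2531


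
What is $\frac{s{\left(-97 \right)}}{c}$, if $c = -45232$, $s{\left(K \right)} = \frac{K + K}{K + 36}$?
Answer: $- \frac{97}{1379576} \approx -7.0311 \cdot 10^{-5}$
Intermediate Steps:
$s{\left(K \right)} = \frac{2 K}{36 + K}$
$\frac{s{\left(-97 \right)}}{c} = \frac{2 \left(-97\right) \frac{1}{36 - 97}}{-45232} = 2 \left(-97\right) \frac{1}{-61} \left(- \frac{1}{45232}\right) = 2 \left(-97\right) \left(- \frac{1}{61}\right) \left(- \frac{1}{45232}\right) = \frac{194}{61} \left(- \frac{1}{45232}\right) = - \frac{97}{1379576}$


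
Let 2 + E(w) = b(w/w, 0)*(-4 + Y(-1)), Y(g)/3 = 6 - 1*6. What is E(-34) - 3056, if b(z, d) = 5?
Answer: -3078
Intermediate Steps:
Y(g) = 0 (Y(g) = 3*(6 - 1*6) = 3*(6 - 6) = 3*0 = 0)
E(w) = -22 (E(w) = -2 + 5*(-4 + 0) = -2 + 5*(-4) = -2 - 20 = -22)
E(-34) - 3056 = -22 - 3056 = -3078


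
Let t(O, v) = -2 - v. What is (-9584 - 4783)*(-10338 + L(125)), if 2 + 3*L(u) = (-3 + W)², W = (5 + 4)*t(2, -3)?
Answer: 148363220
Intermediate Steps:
W = 9 (W = (5 + 4)*(-2 - 1*(-3)) = 9*(-2 + 3) = 9*1 = 9)
L(u) = 34/3 (L(u) = -⅔ + (-3 + 9)²/3 = -⅔ + (⅓)*6² = -⅔ + (⅓)*36 = -⅔ + 12 = 34/3)
(-9584 - 4783)*(-10338 + L(125)) = (-9584 - 4783)*(-10338 + 34/3) = -14367*(-30980/3) = 148363220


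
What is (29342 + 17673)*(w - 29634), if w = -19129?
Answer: -2292592445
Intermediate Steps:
(29342 + 17673)*(w - 29634) = (29342 + 17673)*(-19129 - 29634) = 47015*(-48763) = -2292592445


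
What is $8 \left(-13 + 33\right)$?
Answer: $160$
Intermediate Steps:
$8 \left(-13 + 33\right) = 8 \cdot 20 = 160$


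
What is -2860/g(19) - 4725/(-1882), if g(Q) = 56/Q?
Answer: -6375205/6587 ≈ -967.85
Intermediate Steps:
-2860/g(19) - 4725/(-1882) = -2860/(56/19) - 4725/(-1882) = -2860/(56*(1/19)) - 4725*(-1/1882) = -2860/56/19 + 4725/1882 = -2860*19/56 + 4725/1882 = -13585/14 + 4725/1882 = -6375205/6587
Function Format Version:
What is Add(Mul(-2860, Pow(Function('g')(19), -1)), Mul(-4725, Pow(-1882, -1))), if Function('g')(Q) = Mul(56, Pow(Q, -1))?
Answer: Rational(-6375205, 6587) ≈ -967.85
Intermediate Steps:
Add(Mul(-2860, Pow(Function('g')(19), -1)), Mul(-4725, Pow(-1882, -1))) = Add(Mul(-2860, Pow(Mul(56, Pow(19, -1)), -1)), Mul(-4725, Pow(-1882, -1))) = Add(Mul(-2860, Pow(Mul(56, Rational(1, 19)), -1)), Mul(-4725, Rational(-1, 1882))) = Add(Mul(-2860, Pow(Rational(56, 19), -1)), Rational(4725, 1882)) = Add(Mul(-2860, Rational(19, 56)), Rational(4725, 1882)) = Add(Rational(-13585, 14), Rational(4725, 1882)) = Rational(-6375205, 6587)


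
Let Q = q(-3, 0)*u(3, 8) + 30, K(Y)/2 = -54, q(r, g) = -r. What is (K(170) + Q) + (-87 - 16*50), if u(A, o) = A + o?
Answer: -932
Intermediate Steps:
K(Y) = -108 (K(Y) = 2*(-54) = -108)
Q = 63 (Q = (-1*(-3))*(3 + 8) + 30 = 3*11 + 30 = 33 + 30 = 63)
(K(170) + Q) + (-87 - 16*50) = (-108 + 63) + (-87 - 16*50) = -45 + (-87 - 800) = -45 - 887 = -932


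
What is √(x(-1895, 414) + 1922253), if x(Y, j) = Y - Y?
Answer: √1922253 ≈ 1386.5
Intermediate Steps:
x(Y, j) = 0
√(x(-1895, 414) + 1922253) = √(0 + 1922253) = √1922253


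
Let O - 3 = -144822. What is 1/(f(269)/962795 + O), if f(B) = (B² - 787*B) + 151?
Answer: -962795/139431148296 ≈ -6.9052e-6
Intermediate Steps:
f(B) = 151 + B² - 787*B
O = -144819 (O = 3 - 144822 = -144819)
1/(f(269)/962795 + O) = 1/((151 + 269² - 787*269)/962795 - 144819) = 1/((151 + 72361 - 211703)*(1/962795) - 144819) = 1/(-139191*1/962795 - 144819) = 1/(-139191/962795 - 144819) = 1/(-139431148296/962795) = -962795/139431148296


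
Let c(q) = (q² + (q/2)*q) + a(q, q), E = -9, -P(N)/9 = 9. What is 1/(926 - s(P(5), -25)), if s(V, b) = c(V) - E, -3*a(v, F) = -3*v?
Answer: -2/17687 ≈ -0.00011308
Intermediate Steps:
a(v, F) = v (a(v, F) = -(-1)*v = v)
P(N) = -81 (P(N) = -9*9 = -81)
c(q) = q + 3*q²/2 (c(q) = (q² + (q/2)*q) + q = (q² + q²/2) + q = 3*q²/2 + q = q + 3*q²/2)
s(V, b) = 9 + V*(2 + 3*V)/2 (s(V, b) = V*(2 + 3*V)/2 - 1*(-9) = V*(2 + 3*V)/2 + 9 = 9 + V*(2 + 3*V)/2)
1/(926 - s(P(5), -25)) = 1/(926 - (9 - 81 + (3/2)*(-81)²)) = 1/(926 - (9 - 81 + (3/2)*6561)) = 1/(926 - (9 - 81 + 19683/2)) = 1/(926 - 1*19539/2) = 1/(926 - 19539/2) = 1/(-17687/2) = -2/17687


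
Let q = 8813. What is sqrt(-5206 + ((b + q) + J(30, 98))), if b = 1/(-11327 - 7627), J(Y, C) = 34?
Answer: sqrt(1794299338)/702 ≈ 60.341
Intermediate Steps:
b = -1/18954 (b = 1/(-18954) = -1/18954 ≈ -5.2759e-5)
sqrt(-5206 + ((b + q) + J(30, 98))) = sqrt(-5206 + ((-1/18954 + 8813) + 34)) = sqrt(-5206 + (167041601/18954 + 34)) = sqrt(-5206 + 167686037/18954) = sqrt(69011513/18954) = sqrt(1794299338)/702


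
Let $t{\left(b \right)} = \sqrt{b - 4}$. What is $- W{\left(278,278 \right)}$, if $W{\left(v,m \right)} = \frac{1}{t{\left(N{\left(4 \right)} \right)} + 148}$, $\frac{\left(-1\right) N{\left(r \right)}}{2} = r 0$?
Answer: $- \frac{37}{5477} + \frac{i}{10954} \approx -0.0067555 + 9.1291 \cdot 10^{-5} i$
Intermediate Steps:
$N{\left(r \right)} = 0$ ($N{\left(r \right)} = - 2 r 0 = \left(-2\right) 0 = 0$)
$t{\left(b \right)} = \sqrt{-4 + b}$
$W{\left(v,m \right)} = \frac{148 - 2 i}{21908}$ ($W{\left(v,m \right)} = \frac{1}{\sqrt{-4 + 0} + 148} = \frac{1}{\sqrt{-4} + 148} = \frac{1}{2 i + 148} = \frac{1}{148 + 2 i} = \frac{148 - 2 i}{21908}$)
$- W{\left(278,278 \right)} = - (\frac{37}{5477} - \frac{i}{10954}) = - \frac{37}{5477} + \frac{i}{10954}$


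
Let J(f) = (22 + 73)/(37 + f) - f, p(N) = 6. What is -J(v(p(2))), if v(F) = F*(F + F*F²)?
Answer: 1823413/1369 ≈ 1331.9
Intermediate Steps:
v(F) = F*(F + F³)
J(f) = -f + 95/(37 + f) (J(f) = 95/(37 + f) - f = -f + 95/(37 + f))
-J(v(p(2))) = -(95 - (6² + 6⁴)² - 37*(6² + 6⁴))/(37 + (6² + 6⁴)) = -(95 - (36 + 1296)² - 37*(36 + 1296))/(37 + (36 + 1296)) = -(95 - 1*1332² - 37*1332)/(37 + 1332) = -(95 - 1*1774224 - 49284)/1369 = -(95 - 1774224 - 49284)/1369 = -(-1823413)/1369 = -1*(-1823413/1369) = 1823413/1369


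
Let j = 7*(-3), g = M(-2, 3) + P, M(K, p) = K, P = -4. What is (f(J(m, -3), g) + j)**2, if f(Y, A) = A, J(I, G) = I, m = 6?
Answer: 729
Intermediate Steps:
g = -6 (g = -2 - 4 = -6)
j = -21
(f(J(m, -3), g) + j)**2 = (-6 - 21)**2 = (-27)**2 = 729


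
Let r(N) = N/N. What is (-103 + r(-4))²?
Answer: 10404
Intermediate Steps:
r(N) = 1
(-103 + r(-4))² = (-103 + 1)² = (-102)² = 10404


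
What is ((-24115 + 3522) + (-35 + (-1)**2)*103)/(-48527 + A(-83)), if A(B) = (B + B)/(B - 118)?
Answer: 4843095/9753761 ≈ 0.49654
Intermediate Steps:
A(B) = 2*B/(-118 + B) (A(B) = (2*B)/(-118 + B) = 2*B/(-118 + B))
((-24115 + 3522) + (-35 + (-1)**2)*103)/(-48527 + A(-83)) = ((-24115 + 3522) + (-35 + (-1)**2)*103)/(-48527 + 2*(-83)/(-118 - 83)) = (-20593 + (-35 + 1)*103)/(-48527 + 2*(-83)/(-201)) = (-20593 - 34*103)/(-48527 + 2*(-83)*(-1/201)) = (-20593 - 3502)/(-48527 + 166/201) = -24095/(-9753761/201) = -24095*(-201/9753761) = 4843095/9753761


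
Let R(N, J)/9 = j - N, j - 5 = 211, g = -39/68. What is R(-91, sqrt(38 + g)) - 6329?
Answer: -3566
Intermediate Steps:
g = -39/68 (g = -39*1/68 = -39/68 ≈ -0.57353)
j = 216 (j = 5 + 211 = 216)
R(N, J) = 1944 - 9*N (R(N, J) = 9*(216 - N) = 1944 - 9*N)
R(-91, sqrt(38 + g)) - 6329 = (1944 - 9*(-91)) - 6329 = (1944 + 819) - 6329 = 2763 - 6329 = -3566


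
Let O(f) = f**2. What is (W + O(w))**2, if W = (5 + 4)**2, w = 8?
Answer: 21025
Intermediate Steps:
W = 81 (W = 9**2 = 81)
(W + O(w))**2 = (81 + 8**2)**2 = (81 + 64)**2 = 145**2 = 21025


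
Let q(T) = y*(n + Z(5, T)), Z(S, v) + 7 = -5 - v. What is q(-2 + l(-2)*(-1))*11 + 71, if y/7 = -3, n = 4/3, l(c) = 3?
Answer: 1380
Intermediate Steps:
Z(S, v) = -12 - v (Z(S, v) = -7 + (-5 - v) = -12 - v)
n = 4/3 (n = 4*(⅓) = 4/3 ≈ 1.3333)
y = -21 (y = 7*(-3) = -21)
q(T) = 224 + 21*T (q(T) = -21*(4/3 + (-12 - T)) = -21*(-32/3 - T) = 224 + 21*T)
q(-2 + l(-2)*(-1))*11 + 71 = (224 + 21*(-2 + 3*(-1)))*11 + 71 = (224 + 21*(-2 - 3))*11 + 71 = (224 + 21*(-5))*11 + 71 = (224 - 105)*11 + 71 = 119*11 + 71 = 1309 + 71 = 1380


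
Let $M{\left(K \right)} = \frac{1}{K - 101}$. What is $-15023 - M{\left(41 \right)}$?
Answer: $- \frac{901379}{60} \approx -15023.0$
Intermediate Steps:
$M{\left(K \right)} = \frac{1}{-101 + K}$
$-15023 - M{\left(41 \right)} = -15023 - \frac{1}{-101 + 41} = -15023 - \frac{1}{-60} = -15023 - - \frac{1}{60} = -15023 + \frac{1}{60} = - \frac{901379}{60}$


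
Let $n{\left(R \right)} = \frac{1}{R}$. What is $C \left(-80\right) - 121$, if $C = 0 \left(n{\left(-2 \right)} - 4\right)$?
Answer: $-121$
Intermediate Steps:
$C = 0$ ($C = 0 \left(\frac{1}{-2} - 4\right) = 0 \left(- \frac{1}{2} - 4\right) = 0 \left(- \frac{9}{2}\right) = 0$)
$C \left(-80\right) - 121 = 0 \left(-80\right) - 121 = 0 - 121 = -121$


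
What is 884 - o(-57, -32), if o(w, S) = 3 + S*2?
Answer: 945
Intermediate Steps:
o(w, S) = 3 + 2*S
884 - o(-57, -32) = 884 - (3 + 2*(-32)) = 884 - (3 - 64) = 884 - 1*(-61) = 884 + 61 = 945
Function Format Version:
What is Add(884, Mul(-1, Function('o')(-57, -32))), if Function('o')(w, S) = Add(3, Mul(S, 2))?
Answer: 945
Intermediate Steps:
Function('o')(w, S) = Add(3, Mul(2, S))
Add(884, Mul(-1, Function('o')(-57, -32))) = Add(884, Mul(-1, Add(3, Mul(2, -32)))) = Add(884, Mul(-1, Add(3, -64))) = Add(884, Mul(-1, -61)) = Add(884, 61) = 945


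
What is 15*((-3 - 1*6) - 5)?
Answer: -210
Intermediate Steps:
15*((-3 - 1*6) - 5) = 15*((-3 - 6) - 5) = 15*(-9 - 5) = 15*(-14) = -210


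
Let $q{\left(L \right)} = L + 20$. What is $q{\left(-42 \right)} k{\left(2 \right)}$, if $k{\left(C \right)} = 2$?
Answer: $-44$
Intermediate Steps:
$q{\left(L \right)} = 20 + L$
$q{\left(-42 \right)} k{\left(2 \right)} = \left(20 - 42\right) 2 = \left(-22\right) 2 = -44$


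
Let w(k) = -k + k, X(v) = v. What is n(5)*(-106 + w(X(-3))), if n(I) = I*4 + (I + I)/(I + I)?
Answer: -2226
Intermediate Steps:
n(I) = 1 + 4*I (n(I) = 4*I + (2*I)/((2*I)) = 4*I + (2*I)*(1/(2*I)) = 4*I + 1 = 1 + 4*I)
w(k) = 0
n(5)*(-106 + w(X(-3))) = (1 + 4*5)*(-106 + 0) = (1 + 20)*(-106) = 21*(-106) = -2226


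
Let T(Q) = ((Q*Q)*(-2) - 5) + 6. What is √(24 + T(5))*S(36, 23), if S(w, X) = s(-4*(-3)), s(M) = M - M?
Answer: 0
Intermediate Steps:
s(M) = 0
S(w, X) = 0
T(Q) = 1 - 2*Q² (T(Q) = (Q²*(-2) - 5) + 6 = (-2*Q² - 5) + 6 = (-5 - 2*Q²) + 6 = 1 - 2*Q²)
√(24 + T(5))*S(36, 23) = √(24 + (1 - 2*5²))*0 = √(24 + (1 - 2*25))*0 = √(24 + (1 - 50))*0 = √(24 - 49)*0 = √(-25)*0 = (5*I)*0 = 0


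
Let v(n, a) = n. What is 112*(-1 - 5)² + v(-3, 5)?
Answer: 4029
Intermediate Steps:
112*(-1 - 5)² + v(-3, 5) = 112*(-1 - 5)² - 3 = 112*(-6)² - 3 = 112*36 - 3 = 4032 - 3 = 4029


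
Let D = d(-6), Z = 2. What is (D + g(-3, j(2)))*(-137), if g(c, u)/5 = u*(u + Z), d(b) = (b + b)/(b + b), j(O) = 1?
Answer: -2192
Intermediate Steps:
d(b) = 1 (d(b) = (2*b)/((2*b)) = (2*b)*(1/(2*b)) = 1)
D = 1
g(c, u) = 5*u*(2 + u) (g(c, u) = 5*(u*(u + 2)) = 5*(u*(2 + u)) = 5*u*(2 + u))
(D + g(-3, j(2)))*(-137) = (1 + 5*1*(2 + 1))*(-137) = (1 + 5*1*3)*(-137) = (1 + 15)*(-137) = 16*(-137) = -2192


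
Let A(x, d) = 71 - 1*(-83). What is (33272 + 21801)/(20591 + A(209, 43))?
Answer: 55073/20745 ≈ 2.6548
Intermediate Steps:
A(x, d) = 154 (A(x, d) = 71 + 83 = 154)
(33272 + 21801)/(20591 + A(209, 43)) = (33272 + 21801)/(20591 + 154) = 55073/20745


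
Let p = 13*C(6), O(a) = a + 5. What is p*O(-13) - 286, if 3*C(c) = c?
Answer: -494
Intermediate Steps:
C(c) = c/3
O(a) = 5 + a
p = 26 (p = 13*((⅓)*6) = 13*2 = 26)
p*O(-13) - 286 = 26*(5 - 13) - 286 = 26*(-8) - 286 = -208 - 286 = -494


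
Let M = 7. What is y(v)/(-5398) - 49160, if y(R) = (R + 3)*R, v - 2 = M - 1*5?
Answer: -132682854/2699 ≈ -49160.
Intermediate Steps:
v = 4 (v = 2 + (7 - 1*5) = 2 + (7 - 5) = 2 + 2 = 4)
y(R) = R*(3 + R) (y(R) = (3 + R)*R = R*(3 + R))
y(v)/(-5398) - 49160 = (4*(3 + 4))/(-5398) - 49160 = (4*7)*(-1/5398) - 49160 = 28*(-1/5398) - 49160 = -14/2699 - 49160 = -132682854/2699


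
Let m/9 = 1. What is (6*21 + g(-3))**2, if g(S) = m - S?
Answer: 19044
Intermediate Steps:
m = 9 (m = 9*1 = 9)
g(S) = 9 - S
(6*21 + g(-3))**2 = (6*21 + (9 - 1*(-3)))**2 = (126 + (9 + 3))**2 = (126 + 12)**2 = 138**2 = 19044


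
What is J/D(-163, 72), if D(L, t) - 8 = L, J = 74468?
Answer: -74468/155 ≈ -480.44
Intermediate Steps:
D(L, t) = 8 + L
J/D(-163, 72) = 74468/(8 - 163) = 74468/(-155) = 74468*(-1/155) = -74468/155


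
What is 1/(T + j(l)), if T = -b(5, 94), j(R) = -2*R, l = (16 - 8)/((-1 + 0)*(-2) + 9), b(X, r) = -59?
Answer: 11/633 ≈ 0.017378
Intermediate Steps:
l = 8/11 (l = 8/(-1*(-2) + 9) = 8/(2 + 9) = 8/11 ≈ 0.72727)
T = 59 (T = -1*(-59) = 59)
1/(T + j(l)) = 1/(59 - 2*8/11) = 1/(59 - 16/11) = 1/(633/11) = 11/633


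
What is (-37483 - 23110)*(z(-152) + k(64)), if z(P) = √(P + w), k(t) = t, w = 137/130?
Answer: -3877952 - 4661*I*√2550990/10 ≈ -3.878e+6 - 7.4445e+5*I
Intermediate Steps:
w = 137/130 (w = 137*(1/130) = 137/130 ≈ 1.0538)
z(P) = √(137/130 + P) (z(P) = √(P + 137/130) = √(137/130 + P))
(-37483 - 23110)*(z(-152) + k(64)) = (-37483 - 23110)*(√(17810 + 16900*(-152))/130 + 64) = -60593*(√(17810 - 2568800)/130 + 64) = -60593*(√(-2550990)/130 + 64) = -60593*((I*√2550990)/130 + 64) = -60593*(I*√2550990/130 + 64) = -60593*(64 + I*√2550990/130) = -3877952 - 4661*I*√2550990/10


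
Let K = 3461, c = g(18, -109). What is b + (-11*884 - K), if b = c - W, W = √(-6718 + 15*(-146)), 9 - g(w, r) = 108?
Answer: -13284 - 2*I*√2227 ≈ -13284.0 - 94.382*I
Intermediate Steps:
g(w, r) = -99 (g(w, r) = 9 - 1*108 = 9 - 108 = -99)
W = 2*I*√2227 (W = √(-6718 - 2190) = √(-8908) = 2*I*√2227 ≈ 94.382*I)
c = -99
b = -99 - 2*I*√2227 ≈ -99.0 - 94.382*I
b + (-11*884 - K) = (-99 - 2*I*√2227) + (-11*884 - 1*3461) = (-99 - 2*I*√2227) + (-9724 - 3461) = (-99 - 2*I*√2227) - 13185 = -13284 - 2*I*√2227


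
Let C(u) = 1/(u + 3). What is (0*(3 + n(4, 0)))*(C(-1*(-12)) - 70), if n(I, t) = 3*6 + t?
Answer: 0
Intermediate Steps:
n(I, t) = 18 + t
C(u) = 1/(3 + u)
(0*(3 + n(4, 0)))*(C(-1*(-12)) - 70) = (0*(3 + (18 + 0)))*(1/(3 - 1*(-12)) - 70) = (0*(3 + 18))*(1/(3 + 12) - 70) = (0*21)*(1/15 - 70) = 0*(1/15 - 70) = 0*(-1049/15) = 0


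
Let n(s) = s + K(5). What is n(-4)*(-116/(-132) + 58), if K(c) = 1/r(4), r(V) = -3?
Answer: -25259/99 ≈ -255.14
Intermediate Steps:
K(c) = -⅓ (K(c) = 1/(-3) = -⅓)
n(s) = -⅓ + s (n(s) = s - ⅓ = -⅓ + s)
n(-4)*(-116/(-132) + 58) = (-⅓ - 4)*(-116/(-132) + 58) = -13*(-116*(-1/132) + 58)/3 = -13*(29/33 + 58)/3 = -13/3*1943/33 = -25259/99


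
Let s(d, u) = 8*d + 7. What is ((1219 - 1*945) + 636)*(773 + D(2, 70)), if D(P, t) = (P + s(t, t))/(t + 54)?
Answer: 43871555/62 ≈ 7.0761e+5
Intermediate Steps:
s(d, u) = 7 + 8*d
D(P, t) = (7 + P + 8*t)/(54 + t) (D(P, t) = (P + (7 + 8*t))/(t + 54) = (7 + P + 8*t)/(54 + t))
((1219 - 1*945) + 636)*(773 + D(2, 70)) = ((1219 - 1*945) + 636)*(773 + (7 + 2 + 8*70)/(54 + 70)) = ((1219 - 945) + 636)*(773 + (7 + 2 + 560)/124) = (274 + 636)*(773 + (1/124)*569) = 910*(773 + 569/124) = 910*(96421/124) = 43871555/62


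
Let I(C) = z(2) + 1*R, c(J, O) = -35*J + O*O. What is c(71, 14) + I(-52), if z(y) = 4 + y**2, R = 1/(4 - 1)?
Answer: -6842/3 ≈ -2280.7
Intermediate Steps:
c(J, O) = O**2 - 35*J (c(J, O) = -35*J + O**2 = O**2 - 35*J)
R = 1/3 ≈ 0.33333
I(C) = 25/3 (I(C) = (4 + 2**2) + 1*(1/3) = (4 + 4) + 1/3 = 8 + 1/3 = 25/3)
c(71, 14) + I(-52) = (14**2 - 35*71) + 25/3 = (196 - 2485) + 25/3 = -2289 + 25/3 = -6842/3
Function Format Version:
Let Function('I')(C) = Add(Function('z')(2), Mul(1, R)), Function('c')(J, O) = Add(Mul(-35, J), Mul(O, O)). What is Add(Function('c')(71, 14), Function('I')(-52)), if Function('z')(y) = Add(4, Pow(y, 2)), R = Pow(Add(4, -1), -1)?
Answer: Rational(-6842, 3) ≈ -2280.7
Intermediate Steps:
Function('c')(J, O) = Add(Pow(O, 2), Mul(-35, J)) (Function('c')(J, O) = Add(Mul(-35, J), Pow(O, 2)) = Add(Pow(O, 2), Mul(-35, J)))
R = Rational(1, 3) (R = Pow(3, -1) = Rational(1, 3) ≈ 0.33333)
Function('I')(C) = Rational(25, 3) (Function('I')(C) = Add(Add(4, Pow(2, 2)), Mul(1, Rational(1, 3))) = Add(Add(4, 4), Rational(1, 3)) = Add(8, Rational(1, 3)) = Rational(25, 3))
Add(Function('c')(71, 14), Function('I')(-52)) = Add(Add(Pow(14, 2), Mul(-35, 71)), Rational(25, 3)) = Add(Add(196, -2485), Rational(25, 3)) = Add(-2289, Rational(25, 3)) = Rational(-6842, 3)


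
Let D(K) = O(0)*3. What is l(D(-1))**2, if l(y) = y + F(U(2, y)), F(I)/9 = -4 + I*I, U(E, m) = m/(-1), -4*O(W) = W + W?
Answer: 1296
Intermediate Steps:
O(W) = -W/2 (O(W) = -(W + W)/4 = -W/2)
U(E, m) = -m (U(E, m) = m*(-1) = -m)
F(I) = -36 + 9*I**2 (F(I) = 9*(-4 + I*I) = 9*(-4 + I**2) = -36 + 9*I**2)
D(K) = 0 (D(K) = -1/2*0*3 = 0*3 = 0)
l(y) = -36 + y + 9*y**2 (l(y) = y + (-36 + 9*(-y)**2) = y + (-36 + 9*y**2) = -36 + y + 9*y**2)
l(D(-1))**2 = (-36 + 0 + 9*0**2)**2 = (-36 + 0 + 9*0)**2 = (-36 + 0 + 0)**2 = (-36)**2 = 1296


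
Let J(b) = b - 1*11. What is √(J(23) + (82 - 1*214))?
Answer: 2*I*√30 ≈ 10.954*I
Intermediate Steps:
J(b) = -11 + b (J(b) = b - 11 = -11 + b)
√(J(23) + (82 - 1*214)) = √((-11 + 23) + (82 - 1*214)) = √(12 + (82 - 214)) = √(12 - 132) = √(-120) = 2*I*√30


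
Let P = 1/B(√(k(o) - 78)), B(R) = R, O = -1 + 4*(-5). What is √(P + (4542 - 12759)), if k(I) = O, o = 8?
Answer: √(-8948313 - 33*I*√11)/33 ≈ 0.00055437 - 90.648*I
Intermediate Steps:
O = -21 (O = -1 - 20 = -21)
k(I) = -21
P = -I*√11/33 (P = 1/(√(-21 - 78)) = 1/(√(-99)) = 1/(3*I*√11) = -I*√11/33 ≈ -0.1005*I)
√(P + (4542 - 12759)) = √(-I*√11/33 + (4542 - 12759)) = √(-I*√11/33 - 8217) = √(-8217 - I*√11/33)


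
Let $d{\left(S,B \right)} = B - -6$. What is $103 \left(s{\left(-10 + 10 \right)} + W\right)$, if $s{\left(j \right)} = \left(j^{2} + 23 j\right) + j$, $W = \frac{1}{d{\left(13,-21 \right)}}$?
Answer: $- \frac{103}{15} \approx -6.8667$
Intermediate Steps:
$d{\left(S,B \right)} = 6 + B$ ($d{\left(S,B \right)} = B + 6 = 6 + B$)
$W = - \frac{1}{15}$ ($W = \frac{1}{6 - 21} = \frac{1}{-15} = - \frac{1}{15} \approx -0.066667$)
$s{\left(j \right)} = j^{2} + 24 j$
$103 \left(s{\left(-10 + 10 \right)} + W\right) = 103 \left(\left(-10 + 10\right) \left(24 + \left(-10 + 10\right)\right) - \frac{1}{15}\right) = 103 \left(0 \left(24 + 0\right) - \frac{1}{15}\right) = 103 \left(0 \cdot 24 - \frac{1}{15}\right) = 103 \left(0 - \frac{1}{15}\right) = 103 \left(- \frac{1}{15}\right) = - \frac{103}{15}$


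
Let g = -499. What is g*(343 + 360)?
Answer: -350797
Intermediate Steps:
g*(343 + 360) = -499*(343 + 360) = -499*703 = -350797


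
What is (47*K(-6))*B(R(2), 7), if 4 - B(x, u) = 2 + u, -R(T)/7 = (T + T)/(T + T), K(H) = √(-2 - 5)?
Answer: -235*I*√7 ≈ -621.75*I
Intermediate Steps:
K(H) = I*√7 (K(H) = √(-7) = I*√7)
R(T) = -7 (R(T) = -7*(T + T)/(T + T) = -7*2*T/(2*T) = -7*2*T*1/(2*T) = -7*1 = -7)
B(x, u) = 2 - u (B(x, u) = 4 - (2 + u) = 4 + (-2 - u) = 2 - u)
(47*K(-6))*B(R(2), 7) = (47*(I*√7))*(2 - 1*7) = (47*I*√7)*(2 - 7) = (47*I*√7)*(-5) = -235*I*√7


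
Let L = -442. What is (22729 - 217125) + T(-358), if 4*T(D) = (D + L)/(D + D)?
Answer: -34796834/179 ≈ -1.9440e+5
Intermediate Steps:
T(D) = (-442 + D)/(8*D) (T(D) = ((D - 442)/(D + D))/4 = ((-442 + D)/((2*D)))/4 = ((-442 + D)*(1/(2*D)))/4 = ((-442 + D)/(2*D))/4 = (-442 + D)/(8*D))
(22729 - 217125) + T(-358) = (22729 - 217125) + (⅛)*(-442 - 358)/(-358) = -194396 + (⅛)*(-1/358)*(-800) = -194396 + 50/179 = -34796834/179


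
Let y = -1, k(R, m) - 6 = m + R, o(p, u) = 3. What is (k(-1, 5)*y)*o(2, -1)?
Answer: -30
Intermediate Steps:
k(R, m) = 6 + R + m (k(R, m) = 6 + (m + R) = 6 + (R + m) = 6 + R + m)
(k(-1, 5)*y)*o(2, -1) = ((6 - 1 + 5)*(-1))*3 = (10*(-1))*3 = -10*3 = -30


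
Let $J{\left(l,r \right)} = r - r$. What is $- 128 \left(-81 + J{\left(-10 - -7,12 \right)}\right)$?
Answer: $10368$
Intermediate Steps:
$J{\left(l,r \right)} = 0$
$- 128 \left(-81 + J{\left(-10 - -7,12 \right)}\right) = - 128 \left(-81 + 0\right) = \left(-128\right) \left(-81\right) = 10368$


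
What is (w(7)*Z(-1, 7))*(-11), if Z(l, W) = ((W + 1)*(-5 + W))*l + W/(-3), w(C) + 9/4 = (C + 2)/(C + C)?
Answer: -9075/28 ≈ -324.11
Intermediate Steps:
w(C) = -9/4 + (2 + C)/(2*C) (w(C) = -9/4 + (C + 2)/(C + C) = -9/4 + (2 + C)/((2*C)) = -9/4 + (2 + C)*(1/(2*C)) = -9/4 + (2 + C)/(2*C))
Z(l, W) = -W/3 + l*(1 + W)*(-5 + W) (Z(l, W) = ((1 + W)*(-5 + W))*l - W/3 = l*(1 + W)*(-5 + W) - W/3 = -W/3 + l*(1 + W)*(-5 + W))
(w(7)*Z(-1, 7))*(-11) = ((-7/4 + 1/7)*(-5*(-1) - ⅓*7 - 1*7² - 4*7*(-1)))*(-11) = ((-7/4 + ⅐)*(5 - 7/3 - 1*49 + 28))*(-11) = -45*(5 - 7/3 - 49 + 28)/28*(-11) = -45/28*(-55/3)*(-11) = (825/28)*(-11) = -9075/28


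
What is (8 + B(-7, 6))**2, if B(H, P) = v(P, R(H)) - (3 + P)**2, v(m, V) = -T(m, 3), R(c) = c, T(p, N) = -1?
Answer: 5184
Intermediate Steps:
v(m, V) = 1 (v(m, V) = -1*(-1) = 1)
B(H, P) = 1 - (3 + P)**2
(8 + B(-7, 6))**2 = (8 + (1 - (3 + 6)**2))**2 = (8 + (1 - 1*9**2))**2 = (8 + (1 - 1*81))**2 = (8 + (1 - 81))**2 = (8 - 80)**2 = (-72)**2 = 5184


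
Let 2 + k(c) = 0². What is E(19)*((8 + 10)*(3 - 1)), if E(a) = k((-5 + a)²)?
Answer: -72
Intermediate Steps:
k(c) = -2 (k(c) = -2 + 0² = -2 + 0 = -2)
E(a) = -2
E(19)*((8 + 10)*(3 - 1)) = -2*(8 + 10)*(3 - 1) = -36*2 = -2*36 = -72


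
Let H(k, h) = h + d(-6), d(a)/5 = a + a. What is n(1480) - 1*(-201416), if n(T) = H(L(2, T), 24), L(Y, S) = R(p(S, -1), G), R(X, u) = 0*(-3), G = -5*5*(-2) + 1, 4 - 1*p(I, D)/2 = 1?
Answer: 201380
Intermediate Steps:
p(I, D) = 6 (p(I, D) = 8 - 2*1 = 8 - 2 = 6)
G = 51 (G = -25*(-2) + 1 = 50 + 1 = 51)
R(X, u) = 0
d(a) = 10*a (d(a) = 5*(a + a) = 5*(2*a) = 10*a)
L(Y, S) = 0
H(k, h) = -60 + h (H(k, h) = h + 10*(-6) = h - 60 = -60 + h)
n(T) = -36 (n(T) = -60 + 24 = -36)
n(1480) - 1*(-201416) = -36 - 1*(-201416) = -36 + 201416 = 201380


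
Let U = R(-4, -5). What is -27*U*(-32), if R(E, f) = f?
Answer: -4320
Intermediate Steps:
U = -5
-27*U*(-32) = -27*(-5)*(-32) = 135*(-32) = -4320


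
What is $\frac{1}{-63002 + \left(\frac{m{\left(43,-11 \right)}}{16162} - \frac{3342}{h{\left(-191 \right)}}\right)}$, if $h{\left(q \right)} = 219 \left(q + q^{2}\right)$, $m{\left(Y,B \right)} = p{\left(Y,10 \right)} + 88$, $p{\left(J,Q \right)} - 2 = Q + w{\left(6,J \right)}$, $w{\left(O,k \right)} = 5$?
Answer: $- \frac{21407942770}{1348743080316349} \approx -1.5873 \cdot 10^{-5}$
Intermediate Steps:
$p{\left(J,Q \right)} = 7 + Q$ ($p{\left(J,Q \right)} = 2 + \left(Q + 5\right) = 2 + \left(5 + Q\right) = 7 + Q$)
$m{\left(Y,B \right)} = 105$ ($m{\left(Y,B \right)} = \left(7 + 10\right) + 88 = 17 + 88 = 105$)
$h{\left(q \right)} = 219 q + 219 q^{2}$
$\frac{1}{-63002 + \left(\frac{m{\left(43,-11 \right)}}{16162} - \frac{3342}{h{\left(-191 \right)}}\right)} = \frac{1}{-63002 + \left(\frac{105}{16162} - \frac{3342}{219 \left(-191\right) \left(1 - 191\right)}\right)} = \frac{1}{-63002 + \left(105 \cdot \frac{1}{16162} - \frac{3342}{219 \left(-191\right) \left(-190\right)}\right)} = \frac{1}{-63002 + \left(\frac{105}{16162} - \frac{3342}{7947510}\right)} = \frac{1}{-63002 + \left(\frac{105}{16162} - \frac{557}{1324585}\right)} = \frac{1}{-63002 + \frac{130079191}{21407942770}} = \frac{1}{- \frac{1348743080316349}{21407942770}} = - \frac{21407942770}{1348743080316349}$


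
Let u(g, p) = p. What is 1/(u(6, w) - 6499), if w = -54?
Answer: -1/6553 ≈ -0.00015260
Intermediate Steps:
1/(u(6, w) - 6499) = 1/(-54 - 6499) = 1/(-6553) = -1/6553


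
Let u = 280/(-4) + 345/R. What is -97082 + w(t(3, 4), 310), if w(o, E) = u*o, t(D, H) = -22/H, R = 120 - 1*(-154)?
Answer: -52993751/548 ≈ -96704.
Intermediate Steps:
R = 274 (R = 120 + 154 = 274)
u = -18835/274 (u = 280/(-4) + 345/274 = 280*(-1/4) + 345*(1/274) = -70 + 345/274 = -18835/274 ≈ -68.741)
w(o, E) = -18835*o/274
-97082 + w(t(3, 4), 310) = -97082 - (-207185)/(137*4) = -97082 - 18835/274*(-11/2) = -97082 + 207185/548 = -52993751/548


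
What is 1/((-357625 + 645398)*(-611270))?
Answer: -1/175907001710 ≈ -5.6848e-12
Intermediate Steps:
1/((-357625 + 645398)*(-611270)) = -1/611270/287773 = (1/287773)*(-1/611270) = -1/175907001710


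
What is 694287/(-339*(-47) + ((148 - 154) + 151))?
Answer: 694287/16078 ≈ 43.182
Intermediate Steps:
694287/(-339*(-47) + ((148 - 154) + 151)) = 694287/(15933 + (-6 + 151)) = 694287/(15933 + 145) = 694287/16078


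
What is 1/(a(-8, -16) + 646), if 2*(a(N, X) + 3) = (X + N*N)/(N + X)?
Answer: 1/642 ≈ 0.0015576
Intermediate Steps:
a(N, X) = -3 + (X + N²)/(2*(N + X)) (a(N, X) = -3 + ((X + N*N)/(N + X))/2 = -3 + ((X + N²)/(N + X))/2 = -3 + (X + N²)/(2*(N + X)))
1/(a(-8, -16) + 646) = 1/(((-8)² - 6*(-8) - 5*(-16))/(2*(-8 - 16)) + 646) = 1/((½)*(64 + 48 + 80)/(-24) + 646) = 1/((½)*(-1/24)*192 + 646) = 1/(-4 + 646) = 1/642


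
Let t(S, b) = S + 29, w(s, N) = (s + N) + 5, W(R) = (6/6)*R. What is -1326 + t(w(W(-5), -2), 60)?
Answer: -1299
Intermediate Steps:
W(R) = R (W(R) = (6*(1/6))*R = 1*R = R)
w(s, N) = 5 + N + s (w(s, N) = (N + s) + 5 = 5 + N + s)
t(S, b) = 29 + S
-1326 + t(w(W(-5), -2), 60) = -1326 + (29 + (5 - 2 - 5)) = -1326 + (29 - 2) = -1326 + 27 = -1299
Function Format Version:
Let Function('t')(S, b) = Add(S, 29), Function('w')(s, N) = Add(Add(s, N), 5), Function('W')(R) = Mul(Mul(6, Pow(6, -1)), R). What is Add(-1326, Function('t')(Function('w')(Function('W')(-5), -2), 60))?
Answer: -1299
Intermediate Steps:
Function('W')(R) = R (Function('W')(R) = Mul(Mul(6, Rational(1, 6)), R) = Mul(1, R) = R)
Function('w')(s, N) = Add(5, N, s) (Function('w')(s, N) = Add(Add(N, s), 5) = Add(5, N, s))
Function('t')(S, b) = Add(29, S)
Add(-1326, Function('t')(Function('w')(Function('W')(-5), -2), 60)) = Add(-1326, Add(29, Add(5, -2, -5))) = Add(-1326, Add(29, -2)) = Add(-1326, 27) = -1299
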